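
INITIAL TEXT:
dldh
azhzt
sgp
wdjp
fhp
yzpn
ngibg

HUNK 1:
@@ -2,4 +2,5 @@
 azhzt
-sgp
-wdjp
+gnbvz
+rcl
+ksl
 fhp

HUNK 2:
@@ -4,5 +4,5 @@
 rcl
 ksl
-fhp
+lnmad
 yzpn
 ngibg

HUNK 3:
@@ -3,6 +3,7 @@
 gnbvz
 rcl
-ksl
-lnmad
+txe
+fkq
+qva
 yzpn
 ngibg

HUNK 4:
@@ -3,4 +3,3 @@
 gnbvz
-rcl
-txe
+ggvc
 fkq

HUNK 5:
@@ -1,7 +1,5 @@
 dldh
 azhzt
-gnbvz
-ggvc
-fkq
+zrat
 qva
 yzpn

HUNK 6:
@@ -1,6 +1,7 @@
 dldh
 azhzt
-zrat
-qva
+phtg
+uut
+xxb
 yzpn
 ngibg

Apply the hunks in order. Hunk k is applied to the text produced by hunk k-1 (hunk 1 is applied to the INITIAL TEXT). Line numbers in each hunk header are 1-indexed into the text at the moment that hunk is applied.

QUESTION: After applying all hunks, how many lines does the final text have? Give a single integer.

Answer: 7

Derivation:
Hunk 1: at line 2 remove [sgp,wdjp] add [gnbvz,rcl,ksl] -> 8 lines: dldh azhzt gnbvz rcl ksl fhp yzpn ngibg
Hunk 2: at line 4 remove [fhp] add [lnmad] -> 8 lines: dldh azhzt gnbvz rcl ksl lnmad yzpn ngibg
Hunk 3: at line 3 remove [ksl,lnmad] add [txe,fkq,qva] -> 9 lines: dldh azhzt gnbvz rcl txe fkq qva yzpn ngibg
Hunk 4: at line 3 remove [rcl,txe] add [ggvc] -> 8 lines: dldh azhzt gnbvz ggvc fkq qva yzpn ngibg
Hunk 5: at line 1 remove [gnbvz,ggvc,fkq] add [zrat] -> 6 lines: dldh azhzt zrat qva yzpn ngibg
Hunk 6: at line 1 remove [zrat,qva] add [phtg,uut,xxb] -> 7 lines: dldh azhzt phtg uut xxb yzpn ngibg
Final line count: 7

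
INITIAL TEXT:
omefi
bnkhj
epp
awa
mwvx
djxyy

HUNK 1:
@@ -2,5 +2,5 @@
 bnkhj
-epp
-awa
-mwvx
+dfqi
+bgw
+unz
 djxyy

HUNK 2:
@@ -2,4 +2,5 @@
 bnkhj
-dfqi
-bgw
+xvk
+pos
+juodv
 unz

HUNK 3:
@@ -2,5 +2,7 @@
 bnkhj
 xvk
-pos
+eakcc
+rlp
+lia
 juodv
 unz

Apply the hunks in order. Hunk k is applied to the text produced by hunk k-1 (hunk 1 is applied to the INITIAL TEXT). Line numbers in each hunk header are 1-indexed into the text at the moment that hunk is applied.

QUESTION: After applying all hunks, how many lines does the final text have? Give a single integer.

Hunk 1: at line 2 remove [epp,awa,mwvx] add [dfqi,bgw,unz] -> 6 lines: omefi bnkhj dfqi bgw unz djxyy
Hunk 2: at line 2 remove [dfqi,bgw] add [xvk,pos,juodv] -> 7 lines: omefi bnkhj xvk pos juodv unz djxyy
Hunk 3: at line 2 remove [pos] add [eakcc,rlp,lia] -> 9 lines: omefi bnkhj xvk eakcc rlp lia juodv unz djxyy
Final line count: 9

Answer: 9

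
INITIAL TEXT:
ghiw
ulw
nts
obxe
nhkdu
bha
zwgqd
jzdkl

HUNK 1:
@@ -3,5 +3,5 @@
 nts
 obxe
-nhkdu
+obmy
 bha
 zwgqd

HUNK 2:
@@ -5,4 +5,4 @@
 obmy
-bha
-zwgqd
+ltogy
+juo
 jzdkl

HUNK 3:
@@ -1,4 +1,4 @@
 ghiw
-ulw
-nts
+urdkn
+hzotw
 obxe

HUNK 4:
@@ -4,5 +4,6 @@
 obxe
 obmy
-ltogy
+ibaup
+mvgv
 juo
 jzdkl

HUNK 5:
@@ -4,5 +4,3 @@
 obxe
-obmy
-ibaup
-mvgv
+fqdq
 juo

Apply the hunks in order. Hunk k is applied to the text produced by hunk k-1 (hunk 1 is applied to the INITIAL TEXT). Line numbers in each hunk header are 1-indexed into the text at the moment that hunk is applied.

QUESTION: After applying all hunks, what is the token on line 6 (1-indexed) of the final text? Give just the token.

Answer: juo

Derivation:
Hunk 1: at line 3 remove [nhkdu] add [obmy] -> 8 lines: ghiw ulw nts obxe obmy bha zwgqd jzdkl
Hunk 2: at line 5 remove [bha,zwgqd] add [ltogy,juo] -> 8 lines: ghiw ulw nts obxe obmy ltogy juo jzdkl
Hunk 3: at line 1 remove [ulw,nts] add [urdkn,hzotw] -> 8 lines: ghiw urdkn hzotw obxe obmy ltogy juo jzdkl
Hunk 4: at line 4 remove [ltogy] add [ibaup,mvgv] -> 9 lines: ghiw urdkn hzotw obxe obmy ibaup mvgv juo jzdkl
Hunk 5: at line 4 remove [obmy,ibaup,mvgv] add [fqdq] -> 7 lines: ghiw urdkn hzotw obxe fqdq juo jzdkl
Final line 6: juo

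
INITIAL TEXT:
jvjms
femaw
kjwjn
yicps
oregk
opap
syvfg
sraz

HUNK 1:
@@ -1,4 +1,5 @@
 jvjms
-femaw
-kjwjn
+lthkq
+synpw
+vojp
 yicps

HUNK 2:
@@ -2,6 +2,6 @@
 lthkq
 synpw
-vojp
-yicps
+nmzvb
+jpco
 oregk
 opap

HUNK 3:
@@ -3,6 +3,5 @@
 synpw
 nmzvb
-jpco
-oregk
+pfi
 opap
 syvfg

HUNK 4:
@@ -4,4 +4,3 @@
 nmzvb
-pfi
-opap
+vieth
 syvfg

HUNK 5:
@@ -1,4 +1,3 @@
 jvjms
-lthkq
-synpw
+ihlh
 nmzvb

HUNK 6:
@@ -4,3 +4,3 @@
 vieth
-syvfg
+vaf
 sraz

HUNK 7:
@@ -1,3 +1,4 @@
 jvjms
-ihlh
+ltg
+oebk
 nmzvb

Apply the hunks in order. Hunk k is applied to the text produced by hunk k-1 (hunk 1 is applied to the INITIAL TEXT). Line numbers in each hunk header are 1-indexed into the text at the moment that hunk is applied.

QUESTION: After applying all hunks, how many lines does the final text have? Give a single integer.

Answer: 7

Derivation:
Hunk 1: at line 1 remove [femaw,kjwjn] add [lthkq,synpw,vojp] -> 9 lines: jvjms lthkq synpw vojp yicps oregk opap syvfg sraz
Hunk 2: at line 2 remove [vojp,yicps] add [nmzvb,jpco] -> 9 lines: jvjms lthkq synpw nmzvb jpco oregk opap syvfg sraz
Hunk 3: at line 3 remove [jpco,oregk] add [pfi] -> 8 lines: jvjms lthkq synpw nmzvb pfi opap syvfg sraz
Hunk 4: at line 4 remove [pfi,opap] add [vieth] -> 7 lines: jvjms lthkq synpw nmzvb vieth syvfg sraz
Hunk 5: at line 1 remove [lthkq,synpw] add [ihlh] -> 6 lines: jvjms ihlh nmzvb vieth syvfg sraz
Hunk 6: at line 4 remove [syvfg] add [vaf] -> 6 lines: jvjms ihlh nmzvb vieth vaf sraz
Hunk 7: at line 1 remove [ihlh] add [ltg,oebk] -> 7 lines: jvjms ltg oebk nmzvb vieth vaf sraz
Final line count: 7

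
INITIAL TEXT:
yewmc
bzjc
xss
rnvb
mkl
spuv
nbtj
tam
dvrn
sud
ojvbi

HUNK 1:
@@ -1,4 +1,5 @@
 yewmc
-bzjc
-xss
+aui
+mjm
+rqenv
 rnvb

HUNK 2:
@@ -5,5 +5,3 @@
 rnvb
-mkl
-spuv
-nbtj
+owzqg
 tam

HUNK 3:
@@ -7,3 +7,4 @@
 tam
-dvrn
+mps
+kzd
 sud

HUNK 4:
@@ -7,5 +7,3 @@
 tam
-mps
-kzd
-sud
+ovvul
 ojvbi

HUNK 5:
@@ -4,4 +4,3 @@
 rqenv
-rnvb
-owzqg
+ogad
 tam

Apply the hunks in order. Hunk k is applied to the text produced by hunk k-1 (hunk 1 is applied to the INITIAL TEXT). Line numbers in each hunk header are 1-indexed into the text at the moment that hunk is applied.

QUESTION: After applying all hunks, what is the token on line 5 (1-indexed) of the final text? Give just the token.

Answer: ogad

Derivation:
Hunk 1: at line 1 remove [bzjc,xss] add [aui,mjm,rqenv] -> 12 lines: yewmc aui mjm rqenv rnvb mkl spuv nbtj tam dvrn sud ojvbi
Hunk 2: at line 5 remove [mkl,spuv,nbtj] add [owzqg] -> 10 lines: yewmc aui mjm rqenv rnvb owzqg tam dvrn sud ojvbi
Hunk 3: at line 7 remove [dvrn] add [mps,kzd] -> 11 lines: yewmc aui mjm rqenv rnvb owzqg tam mps kzd sud ojvbi
Hunk 4: at line 7 remove [mps,kzd,sud] add [ovvul] -> 9 lines: yewmc aui mjm rqenv rnvb owzqg tam ovvul ojvbi
Hunk 5: at line 4 remove [rnvb,owzqg] add [ogad] -> 8 lines: yewmc aui mjm rqenv ogad tam ovvul ojvbi
Final line 5: ogad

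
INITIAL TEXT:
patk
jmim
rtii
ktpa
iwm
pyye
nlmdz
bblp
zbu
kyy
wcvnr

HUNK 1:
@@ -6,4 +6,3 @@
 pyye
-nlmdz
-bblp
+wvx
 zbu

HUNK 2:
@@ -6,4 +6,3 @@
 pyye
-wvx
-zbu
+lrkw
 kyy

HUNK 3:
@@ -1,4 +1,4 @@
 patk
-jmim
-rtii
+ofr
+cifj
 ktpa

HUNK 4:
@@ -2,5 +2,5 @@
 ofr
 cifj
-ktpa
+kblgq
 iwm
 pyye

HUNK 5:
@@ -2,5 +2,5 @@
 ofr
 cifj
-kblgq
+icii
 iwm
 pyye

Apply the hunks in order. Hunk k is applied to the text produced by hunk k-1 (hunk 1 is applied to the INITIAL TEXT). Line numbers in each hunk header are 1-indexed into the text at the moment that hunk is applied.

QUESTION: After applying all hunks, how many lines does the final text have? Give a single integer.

Answer: 9

Derivation:
Hunk 1: at line 6 remove [nlmdz,bblp] add [wvx] -> 10 lines: patk jmim rtii ktpa iwm pyye wvx zbu kyy wcvnr
Hunk 2: at line 6 remove [wvx,zbu] add [lrkw] -> 9 lines: patk jmim rtii ktpa iwm pyye lrkw kyy wcvnr
Hunk 3: at line 1 remove [jmim,rtii] add [ofr,cifj] -> 9 lines: patk ofr cifj ktpa iwm pyye lrkw kyy wcvnr
Hunk 4: at line 2 remove [ktpa] add [kblgq] -> 9 lines: patk ofr cifj kblgq iwm pyye lrkw kyy wcvnr
Hunk 5: at line 2 remove [kblgq] add [icii] -> 9 lines: patk ofr cifj icii iwm pyye lrkw kyy wcvnr
Final line count: 9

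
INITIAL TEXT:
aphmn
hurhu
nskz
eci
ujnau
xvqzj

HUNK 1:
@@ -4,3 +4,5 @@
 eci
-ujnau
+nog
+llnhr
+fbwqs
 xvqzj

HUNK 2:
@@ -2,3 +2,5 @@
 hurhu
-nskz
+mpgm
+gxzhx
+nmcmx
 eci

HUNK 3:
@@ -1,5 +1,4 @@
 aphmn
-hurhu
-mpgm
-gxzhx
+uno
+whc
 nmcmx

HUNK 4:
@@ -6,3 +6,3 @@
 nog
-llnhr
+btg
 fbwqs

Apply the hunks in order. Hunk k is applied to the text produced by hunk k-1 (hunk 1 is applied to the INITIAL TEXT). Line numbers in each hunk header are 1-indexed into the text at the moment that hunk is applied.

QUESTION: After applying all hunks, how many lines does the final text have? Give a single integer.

Answer: 9

Derivation:
Hunk 1: at line 4 remove [ujnau] add [nog,llnhr,fbwqs] -> 8 lines: aphmn hurhu nskz eci nog llnhr fbwqs xvqzj
Hunk 2: at line 2 remove [nskz] add [mpgm,gxzhx,nmcmx] -> 10 lines: aphmn hurhu mpgm gxzhx nmcmx eci nog llnhr fbwqs xvqzj
Hunk 3: at line 1 remove [hurhu,mpgm,gxzhx] add [uno,whc] -> 9 lines: aphmn uno whc nmcmx eci nog llnhr fbwqs xvqzj
Hunk 4: at line 6 remove [llnhr] add [btg] -> 9 lines: aphmn uno whc nmcmx eci nog btg fbwqs xvqzj
Final line count: 9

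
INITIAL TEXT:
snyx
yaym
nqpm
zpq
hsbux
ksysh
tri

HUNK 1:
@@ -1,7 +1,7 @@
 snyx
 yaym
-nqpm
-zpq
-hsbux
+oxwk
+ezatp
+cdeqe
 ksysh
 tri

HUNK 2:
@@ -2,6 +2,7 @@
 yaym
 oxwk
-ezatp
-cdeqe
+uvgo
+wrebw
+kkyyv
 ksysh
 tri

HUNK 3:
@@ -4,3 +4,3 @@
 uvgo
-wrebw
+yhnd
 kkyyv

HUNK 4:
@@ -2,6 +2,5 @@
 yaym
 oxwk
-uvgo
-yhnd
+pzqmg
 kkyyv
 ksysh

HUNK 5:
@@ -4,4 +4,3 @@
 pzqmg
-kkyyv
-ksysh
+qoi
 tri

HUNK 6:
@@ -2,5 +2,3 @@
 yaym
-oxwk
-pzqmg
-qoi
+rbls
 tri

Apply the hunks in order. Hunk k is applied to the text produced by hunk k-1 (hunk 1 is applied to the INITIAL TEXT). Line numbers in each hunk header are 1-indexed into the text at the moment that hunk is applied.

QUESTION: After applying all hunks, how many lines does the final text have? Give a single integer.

Answer: 4

Derivation:
Hunk 1: at line 1 remove [nqpm,zpq,hsbux] add [oxwk,ezatp,cdeqe] -> 7 lines: snyx yaym oxwk ezatp cdeqe ksysh tri
Hunk 2: at line 2 remove [ezatp,cdeqe] add [uvgo,wrebw,kkyyv] -> 8 lines: snyx yaym oxwk uvgo wrebw kkyyv ksysh tri
Hunk 3: at line 4 remove [wrebw] add [yhnd] -> 8 lines: snyx yaym oxwk uvgo yhnd kkyyv ksysh tri
Hunk 4: at line 2 remove [uvgo,yhnd] add [pzqmg] -> 7 lines: snyx yaym oxwk pzqmg kkyyv ksysh tri
Hunk 5: at line 4 remove [kkyyv,ksysh] add [qoi] -> 6 lines: snyx yaym oxwk pzqmg qoi tri
Hunk 6: at line 2 remove [oxwk,pzqmg,qoi] add [rbls] -> 4 lines: snyx yaym rbls tri
Final line count: 4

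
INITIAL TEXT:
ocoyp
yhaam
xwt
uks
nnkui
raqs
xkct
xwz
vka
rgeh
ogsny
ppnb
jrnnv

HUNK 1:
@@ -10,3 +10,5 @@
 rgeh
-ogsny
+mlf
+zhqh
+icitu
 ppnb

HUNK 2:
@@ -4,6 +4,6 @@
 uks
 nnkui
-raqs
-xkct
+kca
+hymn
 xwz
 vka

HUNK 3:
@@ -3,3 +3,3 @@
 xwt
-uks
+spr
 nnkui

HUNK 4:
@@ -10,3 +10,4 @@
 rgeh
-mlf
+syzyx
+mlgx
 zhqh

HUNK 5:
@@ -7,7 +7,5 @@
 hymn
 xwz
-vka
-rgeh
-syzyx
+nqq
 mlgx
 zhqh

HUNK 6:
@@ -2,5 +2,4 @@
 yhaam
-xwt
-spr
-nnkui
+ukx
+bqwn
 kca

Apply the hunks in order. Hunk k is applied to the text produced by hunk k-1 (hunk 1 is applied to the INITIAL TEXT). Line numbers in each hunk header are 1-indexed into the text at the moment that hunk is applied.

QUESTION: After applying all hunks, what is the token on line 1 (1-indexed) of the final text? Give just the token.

Hunk 1: at line 10 remove [ogsny] add [mlf,zhqh,icitu] -> 15 lines: ocoyp yhaam xwt uks nnkui raqs xkct xwz vka rgeh mlf zhqh icitu ppnb jrnnv
Hunk 2: at line 4 remove [raqs,xkct] add [kca,hymn] -> 15 lines: ocoyp yhaam xwt uks nnkui kca hymn xwz vka rgeh mlf zhqh icitu ppnb jrnnv
Hunk 3: at line 3 remove [uks] add [spr] -> 15 lines: ocoyp yhaam xwt spr nnkui kca hymn xwz vka rgeh mlf zhqh icitu ppnb jrnnv
Hunk 4: at line 10 remove [mlf] add [syzyx,mlgx] -> 16 lines: ocoyp yhaam xwt spr nnkui kca hymn xwz vka rgeh syzyx mlgx zhqh icitu ppnb jrnnv
Hunk 5: at line 7 remove [vka,rgeh,syzyx] add [nqq] -> 14 lines: ocoyp yhaam xwt spr nnkui kca hymn xwz nqq mlgx zhqh icitu ppnb jrnnv
Hunk 6: at line 2 remove [xwt,spr,nnkui] add [ukx,bqwn] -> 13 lines: ocoyp yhaam ukx bqwn kca hymn xwz nqq mlgx zhqh icitu ppnb jrnnv
Final line 1: ocoyp

Answer: ocoyp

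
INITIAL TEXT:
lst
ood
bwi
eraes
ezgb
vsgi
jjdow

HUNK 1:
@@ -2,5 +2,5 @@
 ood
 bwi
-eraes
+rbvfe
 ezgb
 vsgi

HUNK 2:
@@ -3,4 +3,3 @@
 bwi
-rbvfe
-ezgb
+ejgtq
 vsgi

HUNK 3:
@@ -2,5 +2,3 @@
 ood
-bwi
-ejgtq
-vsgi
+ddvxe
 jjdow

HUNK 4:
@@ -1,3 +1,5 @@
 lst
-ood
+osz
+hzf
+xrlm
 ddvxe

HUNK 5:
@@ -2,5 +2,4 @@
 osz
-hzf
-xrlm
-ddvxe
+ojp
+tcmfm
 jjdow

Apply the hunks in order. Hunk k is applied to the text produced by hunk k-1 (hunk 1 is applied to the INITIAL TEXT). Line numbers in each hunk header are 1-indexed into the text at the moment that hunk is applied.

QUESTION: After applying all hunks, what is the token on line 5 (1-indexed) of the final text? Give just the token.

Hunk 1: at line 2 remove [eraes] add [rbvfe] -> 7 lines: lst ood bwi rbvfe ezgb vsgi jjdow
Hunk 2: at line 3 remove [rbvfe,ezgb] add [ejgtq] -> 6 lines: lst ood bwi ejgtq vsgi jjdow
Hunk 3: at line 2 remove [bwi,ejgtq,vsgi] add [ddvxe] -> 4 lines: lst ood ddvxe jjdow
Hunk 4: at line 1 remove [ood] add [osz,hzf,xrlm] -> 6 lines: lst osz hzf xrlm ddvxe jjdow
Hunk 5: at line 2 remove [hzf,xrlm,ddvxe] add [ojp,tcmfm] -> 5 lines: lst osz ojp tcmfm jjdow
Final line 5: jjdow

Answer: jjdow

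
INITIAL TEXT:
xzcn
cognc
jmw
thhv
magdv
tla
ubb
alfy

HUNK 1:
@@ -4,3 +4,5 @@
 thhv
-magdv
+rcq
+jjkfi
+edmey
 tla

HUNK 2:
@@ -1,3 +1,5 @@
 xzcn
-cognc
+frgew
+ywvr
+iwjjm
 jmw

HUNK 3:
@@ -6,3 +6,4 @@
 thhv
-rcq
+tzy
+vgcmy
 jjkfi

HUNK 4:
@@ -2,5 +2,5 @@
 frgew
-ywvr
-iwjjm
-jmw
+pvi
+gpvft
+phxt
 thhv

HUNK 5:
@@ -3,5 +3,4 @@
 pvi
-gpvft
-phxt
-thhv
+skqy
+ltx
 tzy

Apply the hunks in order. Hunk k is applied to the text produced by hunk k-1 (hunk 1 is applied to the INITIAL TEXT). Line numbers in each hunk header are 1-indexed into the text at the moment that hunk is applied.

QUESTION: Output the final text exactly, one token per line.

Answer: xzcn
frgew
pvi
skqy
ltx
tzy
vgcmy
jjkfi
edmey
tla
ubb
alfy

Derivation:
Hunk 1: at line 4 remove [magdv] add [rcq,jjkfi,edmey] -> 10 lines: xzcn cognc jmw thhv rcq jjkfi edmey tla ubb alfy
Hunk 2: at line 1 remove [cognc] add [frgew,ywvr,iwjjm] -> 12 lines: xzcn frgew ywvr iwjjm jmw thhv rcq jjkfi edmey tla ubb alfy
Hunk 3: at line 6 remove [rcq] add [tzy,vgcmy] -> 13 lines: xzcn frgew ywvr iwjjm jmw thhv tzy vgcmy jjkfi edmey tla ubb alfy
Hunk 4: at line 2 remove [ywvr,iwjjm,jmw] add [pvi,gpvft,phxt] -> 13 lines: xzcn frgew pvi gpvft phxt thhv tzy vgcmy jjkfi edmey tla ubb alfy
Hunk 5: at line 3 remove [gpvft,phxt,thhv] add [skqy,ltx] -> 12 lines: xzcn frgew pvi skqy ltx tzy vgcmy jjkfi edmey tla ubb alfy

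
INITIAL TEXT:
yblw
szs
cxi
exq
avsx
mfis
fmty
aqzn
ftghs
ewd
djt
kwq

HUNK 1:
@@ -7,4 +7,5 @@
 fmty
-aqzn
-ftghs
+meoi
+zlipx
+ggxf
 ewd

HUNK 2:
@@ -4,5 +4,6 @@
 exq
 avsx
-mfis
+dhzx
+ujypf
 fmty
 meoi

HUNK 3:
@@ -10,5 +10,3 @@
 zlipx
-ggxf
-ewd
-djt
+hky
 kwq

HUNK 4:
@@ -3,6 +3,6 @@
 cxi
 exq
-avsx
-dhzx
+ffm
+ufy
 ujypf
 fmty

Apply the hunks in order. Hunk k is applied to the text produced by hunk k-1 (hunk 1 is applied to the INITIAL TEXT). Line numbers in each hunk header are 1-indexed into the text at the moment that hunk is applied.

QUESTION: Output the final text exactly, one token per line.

Hunk 1: at line 7 remove [aqzn,ftghs] add [meoi,zlipx,ggxf] -> 13 lines: yblw szs cxi exq avsx mfis fmty meoi zlipx ggxf ewd djt kwq
Hunk 2: at line 4 remove [mfis] add [dhzx,ujypf] -> 14 lines: yblw szs cxi exq avsx dhzx ujypf fmty meoi zlipx ggxf ewd djt kwq
Hunk 3: at line 10 remove [ggxf,ewd,djt] add [hky] -> 12 lines: yblw szs cxi exq avsx dhzx ujypf fmty meoi zlipx hky kwq
Hunk 4: at line 3 remove [avsx,dhzx] add [ffm,ufy] -> 12 lines: yblw szs cxi exq ffm ufy ujypf fmty meoi zlipx hky kwq

Answer: yblw
szs
cxi
exq
ffm
ufy
ujypf
fmty
meoi
zlipx
hky
kwq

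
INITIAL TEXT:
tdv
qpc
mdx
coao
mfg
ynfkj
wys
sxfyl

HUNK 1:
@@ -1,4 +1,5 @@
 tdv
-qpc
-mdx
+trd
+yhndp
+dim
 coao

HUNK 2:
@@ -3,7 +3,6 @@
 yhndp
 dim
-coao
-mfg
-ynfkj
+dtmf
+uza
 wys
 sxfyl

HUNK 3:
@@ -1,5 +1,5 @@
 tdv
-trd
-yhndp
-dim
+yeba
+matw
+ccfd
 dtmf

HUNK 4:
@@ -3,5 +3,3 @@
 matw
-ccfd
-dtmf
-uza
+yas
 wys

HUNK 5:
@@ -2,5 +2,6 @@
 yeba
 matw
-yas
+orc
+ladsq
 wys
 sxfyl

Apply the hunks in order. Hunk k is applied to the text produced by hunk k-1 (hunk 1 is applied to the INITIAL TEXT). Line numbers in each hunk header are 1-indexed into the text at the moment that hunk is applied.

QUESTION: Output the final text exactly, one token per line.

Hunk 1: at line 1 remove [qpc,mdx] add [trd,yhndp,dim] -> 9 lines: tdv trd yhndp dim coao mfg ynfkj wys sxfyl
Hunk 2: at line 3 remove [coao,mfg,ynfkj] add [dtmf,uza] -> 8 lines: tdv trd yhndp dim dtmf uza wys sxfyl
Hunk 3: at line 1 remove [trd,yhndp,dim] add [yeba,matw,ccfd] -> 8 lines: tdv yeba matw ccfd dtmf uza wys sxfyl
Hunk 4: at line 3 remove [ccfd,dtmf,uza] add [yas] -> 6 lines: tdv yeba matw yas wys sxfyl
Hunk 5: at line 2 remove [yas] add [orc,ladsq] -> 7 lines: tdv yeba matw orc ladsq wys sxfyl

Answer: tdv
yeba
matw
orc
ladsq
wys
sxfyl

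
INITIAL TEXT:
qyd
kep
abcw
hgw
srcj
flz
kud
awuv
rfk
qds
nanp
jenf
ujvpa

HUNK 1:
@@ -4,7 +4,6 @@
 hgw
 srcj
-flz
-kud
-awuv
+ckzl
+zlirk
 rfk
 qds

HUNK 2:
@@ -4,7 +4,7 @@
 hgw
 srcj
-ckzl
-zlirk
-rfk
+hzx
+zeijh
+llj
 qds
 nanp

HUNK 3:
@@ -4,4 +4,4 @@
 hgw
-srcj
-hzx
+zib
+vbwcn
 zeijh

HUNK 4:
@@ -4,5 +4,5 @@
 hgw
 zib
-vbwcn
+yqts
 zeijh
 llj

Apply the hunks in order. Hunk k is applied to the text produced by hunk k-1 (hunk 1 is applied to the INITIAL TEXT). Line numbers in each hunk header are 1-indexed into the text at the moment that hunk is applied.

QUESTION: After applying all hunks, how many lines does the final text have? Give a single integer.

Hunk 1: at line 4 remove [flz,kud,awuv] add [ckzl,zlirk] -> 12 lines: qyd kep abcw hgw srcj ckzl zlirk rfk qds nanp jenf ujvpa
Hunk 2: at line 4 remove [ckzl,zlirk,rfk] add [hzx,zeijh,llj] -> 12 lines: qyd kep abcw hgw srcj hzx zeijh llj qds nanp jenf ujvpa
Hunk 3: at line 4 remove [srcj,hzx] add [zib,vbwcn] -> 12 lines: qyd kep abcw hgw zib vbwcn zeijh llj qds nanp jenf ujvpa
Hunk 4: at line 4 remove [vbwcn] add [yqts] -> 12 lines: qyd kep abcw hgw zib yqts zeijh llj qds nanp jenf ujvpa
Final line count: 12

Answer: 12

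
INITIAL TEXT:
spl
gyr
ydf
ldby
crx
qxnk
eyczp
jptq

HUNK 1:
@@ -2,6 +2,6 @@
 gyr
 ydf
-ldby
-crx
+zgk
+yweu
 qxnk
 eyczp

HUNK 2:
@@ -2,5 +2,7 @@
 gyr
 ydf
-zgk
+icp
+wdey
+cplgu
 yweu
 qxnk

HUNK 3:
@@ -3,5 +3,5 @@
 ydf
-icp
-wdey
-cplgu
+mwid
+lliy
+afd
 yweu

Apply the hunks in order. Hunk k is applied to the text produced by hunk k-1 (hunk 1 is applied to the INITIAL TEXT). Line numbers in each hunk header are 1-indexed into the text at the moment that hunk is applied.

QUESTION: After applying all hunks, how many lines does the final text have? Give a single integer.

Hunk 1: at line 2 remove [ldby,crx] add [zgk,yweu] -> 8 lines: spl gyr ydf zgk yweu qxnk eyczp jptq
Hunk 2: at line 2 remove [zgk] add [icp,wdey,cplgu] -> 10 lines: spl gyr ydf icp wdey cplgu yweu qxnk eyczp jptq
Hunk 3: at line 3 remove [icp,wdey,cplgu] add [mwid,lliy,afd] -> 10 lines: spl gyr ydf mwid lliy afd yweu qxnk eyczp jptq
Final line count: 10

Answer: 10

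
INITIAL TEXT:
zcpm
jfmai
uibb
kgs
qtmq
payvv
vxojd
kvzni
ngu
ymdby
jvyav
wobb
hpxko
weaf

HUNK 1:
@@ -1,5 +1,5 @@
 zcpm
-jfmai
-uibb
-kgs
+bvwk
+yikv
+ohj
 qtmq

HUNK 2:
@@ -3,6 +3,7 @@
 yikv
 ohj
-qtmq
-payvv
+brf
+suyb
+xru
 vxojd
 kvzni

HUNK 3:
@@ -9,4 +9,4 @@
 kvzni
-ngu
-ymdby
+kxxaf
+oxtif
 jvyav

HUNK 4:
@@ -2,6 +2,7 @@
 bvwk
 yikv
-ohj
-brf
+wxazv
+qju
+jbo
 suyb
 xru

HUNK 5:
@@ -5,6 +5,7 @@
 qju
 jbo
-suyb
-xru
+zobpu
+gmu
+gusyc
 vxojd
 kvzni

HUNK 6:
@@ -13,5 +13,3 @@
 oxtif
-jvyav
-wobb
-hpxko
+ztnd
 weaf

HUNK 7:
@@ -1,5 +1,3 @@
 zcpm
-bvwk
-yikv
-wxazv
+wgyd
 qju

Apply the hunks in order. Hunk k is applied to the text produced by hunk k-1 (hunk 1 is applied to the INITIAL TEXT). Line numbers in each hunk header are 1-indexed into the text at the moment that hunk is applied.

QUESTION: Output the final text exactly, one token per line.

Answer: zcpm
wgyd
qju
jbo
zobpu
gmu
gusyc
vxojd
kvzni
kxxaf
oxtif
ztnd
weaf

Derivation:
Hunk 1: at line 1 remove [jfmai,uibb,kgs] add [bvwk,yikv,ohj] -> 14 lines: zcpm bvwk yikv ohj qtmq payvv vxojd kvzni ngu ymdby jvyav wobb hpxko weaf
Hunk 2: at line 3 remove [qtmq,payvv] add [brf,suyb,xru] -> 15 lines: zcpm bvwk yikv ohj brf suyb xru vxojd kvzni ngu ymdby jvyav wobb hpxko weaf
Hunk 3: at line 9 remove [ngu,ymdby] add [kxxaf,oxtif] -> 15 lines: zcpm bvwk yikv ohj brf suyb xru vxojd kvzni kxxaf oxtif jvyav wobb hpxko weaf
Hunk 4: at line 2 remove [ohj,brf] add [wxazv,qju,jbo] -> 16 lines: zcpm bvwk yikv wxazv qju jbo suyb xru vxojd kvzni kxxaf oxtif jvyav wobb hpxko weaf
Hunk 5: at line 5 remove [suyb,xru] add [zobpu,gmu,gusyc] -> 17 lines: zcpm bvwk yikv wxazv qju jbo zobpu gmu gusyc vxojd kvzni kxxaf oxtif jvyav wobb hpxko weaf
Hunk 6: at line 13 remove [jvyav,wobb,hpxko] add [ztnd] -> 15 lines: zcpm bvwk yikv wxazv qju jbo zobpu gmu gusyc vxojd kvzni kxxaf oxtif ztnd weaf
Hunk 7: at line 1 remove [bvwk,yikv,wxazv] add [wgyd] -> 13 lines: zcpm wgyd qju jbo zobpu gmu gusyc vxojd kvzni kxxaf oxtif ztnd weaf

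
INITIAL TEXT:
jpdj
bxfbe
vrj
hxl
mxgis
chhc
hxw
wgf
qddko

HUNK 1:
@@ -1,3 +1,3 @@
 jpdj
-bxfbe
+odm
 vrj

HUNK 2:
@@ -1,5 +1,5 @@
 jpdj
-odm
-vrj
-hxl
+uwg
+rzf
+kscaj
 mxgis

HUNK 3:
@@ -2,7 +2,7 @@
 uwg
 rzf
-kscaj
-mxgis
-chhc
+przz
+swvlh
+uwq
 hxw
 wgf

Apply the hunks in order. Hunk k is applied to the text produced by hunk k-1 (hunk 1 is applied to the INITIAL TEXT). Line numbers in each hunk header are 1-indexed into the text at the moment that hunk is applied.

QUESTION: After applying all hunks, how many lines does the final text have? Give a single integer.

Answer: 9

Derivation:
Hunk 1: at line 1 remove [bxfbe] add [odm] -> 9 lines: jpdj odm vrj hxl mxgis chhc hxw wgf qddko
Hunk 2: at line 1 remove [odm,vrj,hxl] add [uwg,rzf,kscaj] -> 9 lines: jpdj uwg rzf kscaj mxgis chhc hxw wgf qddko
Hunk 3: at line 2 remove [kscaj,mxgis,chhc] add [przz,swvlh,uwq] -> 9 lines: jpdj uwg rzf przz swvlh uwq hxw wgf qddko
Final line count: 9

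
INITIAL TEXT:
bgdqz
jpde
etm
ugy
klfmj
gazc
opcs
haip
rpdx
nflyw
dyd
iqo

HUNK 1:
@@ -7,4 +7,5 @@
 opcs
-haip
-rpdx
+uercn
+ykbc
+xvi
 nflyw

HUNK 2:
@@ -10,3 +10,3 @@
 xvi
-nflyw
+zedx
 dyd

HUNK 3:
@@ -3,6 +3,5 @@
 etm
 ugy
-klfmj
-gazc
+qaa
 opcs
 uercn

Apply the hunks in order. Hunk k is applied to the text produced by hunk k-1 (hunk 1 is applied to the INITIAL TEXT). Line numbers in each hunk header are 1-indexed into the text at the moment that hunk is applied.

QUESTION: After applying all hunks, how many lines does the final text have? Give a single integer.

Hunk 1: at line 7 remove [haip,rpdx] add [uercn,ykbc,xvi] -> 13 lines: bgdqz jpde etm ugy klfmj gazc opcs uercn ykbc xvi nflyw dyd iqo
Hunk 2: at line 10 remove [nflyw] add [zedx] -> 13 lines: bgdqz jpde etm ugy klfmj gazc opcs uercn ykbc xvi zedx dyd iqo
Hunk 3: at line 3 remove [klfmj,gazc] add [qaa] -> 12 lines: bgdqz jpde etm ugy qaa opcs uercn ykbc xvi zedx dyd iqo
Final line count: 12

Answer: 12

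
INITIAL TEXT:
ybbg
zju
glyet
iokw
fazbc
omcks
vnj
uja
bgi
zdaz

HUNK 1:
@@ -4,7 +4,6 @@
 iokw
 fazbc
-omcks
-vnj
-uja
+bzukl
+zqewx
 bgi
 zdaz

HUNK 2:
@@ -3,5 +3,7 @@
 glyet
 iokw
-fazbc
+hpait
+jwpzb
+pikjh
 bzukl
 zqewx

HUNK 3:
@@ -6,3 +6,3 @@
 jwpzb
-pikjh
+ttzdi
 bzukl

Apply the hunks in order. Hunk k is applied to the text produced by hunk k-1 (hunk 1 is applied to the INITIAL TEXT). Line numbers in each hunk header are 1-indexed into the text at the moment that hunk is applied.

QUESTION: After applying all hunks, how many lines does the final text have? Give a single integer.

Hunk 1: at line 4 remove [omcks,vnj,uja] add [bzukl,zqewx] -> 9 lines: ybbg zju glyet iokw fazbc bzukl zqewx bgi zdaz
Hunk 2: at line 3 remove [fazbc] add [hpait,jwpzb,pikjh] -> 11 lines: ybbg zju glyet iokw hpait jwpzb pikjh bzukl zqewx bgi zdaz
Hunk 3: at line 6 remove [pikjh] add [ttzdi] -> 11 lines: ybbg zju glyet iokw hpait jwpzb ttzdi bzukl zqewx bgi zdaz
Final line count: 11

Answer: 11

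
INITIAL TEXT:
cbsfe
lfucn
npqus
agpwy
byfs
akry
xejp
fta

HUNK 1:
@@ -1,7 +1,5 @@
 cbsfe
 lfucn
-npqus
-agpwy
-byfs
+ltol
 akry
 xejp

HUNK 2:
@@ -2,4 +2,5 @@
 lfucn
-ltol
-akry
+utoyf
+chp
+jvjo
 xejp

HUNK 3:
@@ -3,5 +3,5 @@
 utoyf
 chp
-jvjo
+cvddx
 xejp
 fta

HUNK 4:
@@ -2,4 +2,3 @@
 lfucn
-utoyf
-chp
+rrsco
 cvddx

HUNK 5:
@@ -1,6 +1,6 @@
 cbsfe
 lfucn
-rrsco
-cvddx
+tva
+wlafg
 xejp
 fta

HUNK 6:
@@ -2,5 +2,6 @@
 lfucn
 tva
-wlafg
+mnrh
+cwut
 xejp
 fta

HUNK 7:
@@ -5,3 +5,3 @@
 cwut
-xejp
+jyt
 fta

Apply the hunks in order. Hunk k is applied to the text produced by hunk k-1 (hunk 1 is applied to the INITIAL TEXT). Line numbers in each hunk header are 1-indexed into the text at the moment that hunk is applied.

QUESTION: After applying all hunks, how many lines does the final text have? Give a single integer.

Hunk 1: at line 1 remove [npqus,agpwy,byfs] add [ltol] -> 6 lines: cbsfe lfucn ltol akry xejp fta
Hunk 2: at line 2 remove [ltol,akry] add [utoyf,chp,jvjo] -> 7 lines: cbsfe lfucn utoyf chp jvjo xejp fta
Hunk 3: at line 3 remove [jvjo] add [cvddx] -> 7 lines: cbsfe lfucn utoyf chp cvddx xejp fta
Hunk 4: at line 2 remove [utoyf,chp] add [rrsco] -> 6 lines: cbsfe lfucn rrsco cvddx xejp fta
Hunk 5: at line 1 remove [rrsco,cvddx] add [tva,wlafg] -> 6 lines: cbsfe lfucn tva wlafg xejp fta
Hunk 6: at line 2 remove [wlafg] add [mnrh,cwut] -> 7 lines: cbsfe lfucn tva mnrh cwut xejp fta
Hunk 7: at line 5 remove [xejp] add [jyt] -> 7 lines: cbsfe lfucn tva mnrh cwut jyt fta
Final line count: 7

Answer: 7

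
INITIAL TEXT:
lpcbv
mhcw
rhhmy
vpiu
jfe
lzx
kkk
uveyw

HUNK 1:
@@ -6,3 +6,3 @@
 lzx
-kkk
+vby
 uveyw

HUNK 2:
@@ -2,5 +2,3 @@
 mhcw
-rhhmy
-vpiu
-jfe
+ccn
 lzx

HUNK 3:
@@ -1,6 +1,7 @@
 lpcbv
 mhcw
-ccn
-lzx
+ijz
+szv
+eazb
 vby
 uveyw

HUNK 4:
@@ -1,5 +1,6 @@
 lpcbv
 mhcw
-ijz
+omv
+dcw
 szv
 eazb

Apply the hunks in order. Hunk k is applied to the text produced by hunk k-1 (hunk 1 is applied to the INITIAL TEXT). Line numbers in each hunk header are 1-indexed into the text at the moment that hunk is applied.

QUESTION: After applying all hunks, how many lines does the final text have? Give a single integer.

Answer: 8

Derivation:
Hunk 1: at line 6 remove [kkk] add [vby] -> 8 lines: lpcbv mhcw rhhmy vpiu jfe lzx vby uveyw
Hunk 2: at line 2 remove [rhhmy,vpiu,jfe] add [ccn] -> 6 lines: lpcbv mhcw ccn lzx vby uveyw
Hunk 3: at line 1 remove [ccn,lzx] add [ijz,szv,eazb] -> 7 lines: lpcbv mhcw ijz szv eazb vby uveyw
Hunk 4: at line 1 remove [ijz] add [omv,dcw] -> 8 lines: lpcbv mhcw omv dcw szv eazb vby uveyw
Final line count: 8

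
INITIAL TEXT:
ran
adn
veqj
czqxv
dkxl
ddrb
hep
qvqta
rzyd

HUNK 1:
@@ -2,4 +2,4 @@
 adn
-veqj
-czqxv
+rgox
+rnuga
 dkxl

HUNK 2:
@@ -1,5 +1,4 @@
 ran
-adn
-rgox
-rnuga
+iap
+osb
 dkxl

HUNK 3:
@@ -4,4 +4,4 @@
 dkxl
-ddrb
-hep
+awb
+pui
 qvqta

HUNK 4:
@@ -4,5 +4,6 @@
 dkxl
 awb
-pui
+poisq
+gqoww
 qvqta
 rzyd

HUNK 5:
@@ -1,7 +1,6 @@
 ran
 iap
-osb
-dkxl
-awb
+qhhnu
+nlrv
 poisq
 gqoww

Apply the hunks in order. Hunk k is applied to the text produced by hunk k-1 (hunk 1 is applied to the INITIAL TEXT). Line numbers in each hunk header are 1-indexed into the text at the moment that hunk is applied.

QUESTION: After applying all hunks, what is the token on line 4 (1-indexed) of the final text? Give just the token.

Hunk 1: at line 2 remove [veqj,czqxv] add [rgox,rnuga] -> 9 lines: ran adn rgox rnuga dkxl ddrb hep qvqta rzyd
Hunk 2: at line 1 remove [adn,rgox,rnuga] add [iap,osb] -> 8 lines: ran iap osb dkxl ddrb hep qvqta rzyd
Hunk 3: at line 4 remove [ddrb,hep] add [awb,pui] -> 8 lines: ran iap osb dkxl awb pui qvqta rzyd
Hunk 4: at line 4 remove [pui] add [poisq,gqoww] -> 9 lines: ran iap osb dkxl awb poisq gqoww qvqta rzyd
Hunk 5: at line 1 remove [osb,dkxl,awb] add [qhhnu,nlrv] -> 8 lines: ran iap qhhnu nlrv poisq gqoww qvqta rzyd
Final line 4: nlrv

Answer: nlrv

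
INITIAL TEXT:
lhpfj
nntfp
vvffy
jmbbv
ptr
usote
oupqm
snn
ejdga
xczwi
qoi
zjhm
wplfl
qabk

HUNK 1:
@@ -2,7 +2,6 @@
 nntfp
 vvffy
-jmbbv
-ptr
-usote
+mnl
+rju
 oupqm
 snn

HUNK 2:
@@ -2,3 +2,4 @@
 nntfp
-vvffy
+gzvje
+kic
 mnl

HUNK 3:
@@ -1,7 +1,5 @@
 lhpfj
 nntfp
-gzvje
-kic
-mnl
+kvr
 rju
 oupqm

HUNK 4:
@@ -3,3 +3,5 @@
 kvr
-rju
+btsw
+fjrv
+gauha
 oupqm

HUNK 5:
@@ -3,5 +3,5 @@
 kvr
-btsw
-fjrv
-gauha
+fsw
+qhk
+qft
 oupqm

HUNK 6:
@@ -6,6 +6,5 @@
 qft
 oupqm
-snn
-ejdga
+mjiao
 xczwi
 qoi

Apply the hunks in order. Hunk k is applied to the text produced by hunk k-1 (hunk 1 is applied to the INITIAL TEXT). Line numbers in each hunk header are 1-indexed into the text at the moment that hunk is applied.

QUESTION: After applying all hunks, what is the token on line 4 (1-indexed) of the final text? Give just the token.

Answer: fsw

Derivation:
Hunk 1: at line 2 remove [jmbbv,ptr,usote] add [mnl,rju] -> 13 lines: lhpfj nntfp vvffy mnl rju oupqm snn ejdga xczwi qoi zjhm wplfl qabk
Hunk 2: at line 2 remove [vvffy] add [gzvje,kic] -> 14 lines: lhpfj nntfp gzvje kic mnl rju oupqm snn ejdga xczwi qoi zjhm wplfl qabk
Hunk 3: at line 1 remove [gzvje,kic,mnl] add [kvr] -> 12 lines: lhpfj nntfp kvr rju oupqm snn ejdga xczwi qoi zjhm wplfl qabk
Hunk 4: at line 3 remove [rju] add [btsw,fjrv,gauha] -> 14 lines: lhpfj nntfp kvr btsw fjrv gauha oupqm snn ejdga xczwi qoi zjhm wplfl qabk
Hunk 5: at line 3 remove [btsw,fjrv,gauha] add [fsw,qhk,qft] -> 14 lines: lhpfj nntfp kvr fsw qhk qft oupqm snn ejdga xczwi qoi zjhm wplfl qabk
Hunk 6: at line 6 remove [snn,ejdga] add [mjiao] -> 13 lines: lhpfj nntfp kvr fsw qhk qft oupqm mjiao xczwi qoi zjhm wplfl qabk
Final line 4: fsw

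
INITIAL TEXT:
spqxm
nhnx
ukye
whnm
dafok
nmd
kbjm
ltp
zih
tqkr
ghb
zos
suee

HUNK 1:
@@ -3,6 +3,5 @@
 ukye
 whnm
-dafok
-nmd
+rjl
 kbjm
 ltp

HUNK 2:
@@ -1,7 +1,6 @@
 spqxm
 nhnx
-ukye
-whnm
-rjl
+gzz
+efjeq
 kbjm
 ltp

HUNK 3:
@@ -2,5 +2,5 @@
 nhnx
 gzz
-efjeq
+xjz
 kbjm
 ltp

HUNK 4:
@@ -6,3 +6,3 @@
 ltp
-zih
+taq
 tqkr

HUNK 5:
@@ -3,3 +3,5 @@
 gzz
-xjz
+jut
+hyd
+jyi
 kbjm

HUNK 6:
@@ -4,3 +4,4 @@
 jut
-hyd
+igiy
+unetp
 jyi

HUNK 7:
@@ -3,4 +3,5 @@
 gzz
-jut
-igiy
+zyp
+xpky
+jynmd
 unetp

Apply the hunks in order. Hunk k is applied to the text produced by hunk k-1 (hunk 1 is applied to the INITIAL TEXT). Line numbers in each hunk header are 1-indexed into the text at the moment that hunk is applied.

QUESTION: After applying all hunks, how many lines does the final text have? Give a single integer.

Answer: 15

Derivation:
Hunk 1: at line 3 remove [dafok,nmd] add [rjl] -> 12 lines: spqxm nhnx ukye whnm rjl kbjm ltp zih tqkr ghb zos suee
Hunk 2: at line 1 remove [ukye,whnm,rjl] add [gzz,efjeq] -> 11 lines: spqxm nhnx gzz efjeq kbjm ltp zih tqkr ghb zos suee
Hunk 3: at line 2 remove [efjeq] add [xjz] -> 11 lines: spqxm nhnx gzz xjz kbjm ltp zih tqkr ghb zos suee
Hunk 4: at line 6 remove [zih] add [taq] -> 11 lines: spqxm nhnx gzz xjz kbjm ltp taq tqkr ghb zos suee
Hunk 5: at line 3 remove [xjz] add [jut,hyd,jyi] -> 13 lines: spqxm nhnx gzz jut hyd jyi kbjm ltp taq tqkr ghb zos suee
Hunk 6: at line 4 remove [hyd] add [igiy,unetp] -> 14 lines: spqxm nhnx gzz jut igiy unetp jyi kbjm ltp taq tqkr ghb zos suee
Hunk 7: at line 3 remove [jut,igiy] add [zyp,xpky,jynmd] -> 15 lines: spqxm nhnx gzz zyp xpky jynmd unetp jyi kbjm ltp taq tqkr ghb zos suee
Final line count: 15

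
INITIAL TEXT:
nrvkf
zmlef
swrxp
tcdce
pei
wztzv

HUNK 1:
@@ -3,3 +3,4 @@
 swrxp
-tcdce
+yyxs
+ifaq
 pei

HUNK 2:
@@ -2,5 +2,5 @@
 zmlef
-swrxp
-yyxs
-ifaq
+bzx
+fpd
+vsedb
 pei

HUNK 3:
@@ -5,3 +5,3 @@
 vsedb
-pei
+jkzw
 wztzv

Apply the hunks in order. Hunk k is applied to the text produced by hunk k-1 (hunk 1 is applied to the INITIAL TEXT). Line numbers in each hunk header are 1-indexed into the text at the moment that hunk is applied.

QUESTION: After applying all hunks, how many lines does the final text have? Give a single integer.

Answer: 7

Derivation:
Hunk 1: at line 3 remove [tcdce] add [yyxs,ifaq] -> 7 lines: nrvkf zmlef swrxp yyxs ifaq pei wztzv
Hunk 2: at line 2 remove [swrxp,yyxs,ifaq] add [bzx,fpd,vsedb] -> 7 lines: nrvkf zmlef bzx fpd vsedb pei wztzv
Hunk 3: at line 5 remove [pei] add [jkzw] -> 7 lines: nrvkf zmlef bzx fpd vsedb jkzw wztzv
Final line count: 7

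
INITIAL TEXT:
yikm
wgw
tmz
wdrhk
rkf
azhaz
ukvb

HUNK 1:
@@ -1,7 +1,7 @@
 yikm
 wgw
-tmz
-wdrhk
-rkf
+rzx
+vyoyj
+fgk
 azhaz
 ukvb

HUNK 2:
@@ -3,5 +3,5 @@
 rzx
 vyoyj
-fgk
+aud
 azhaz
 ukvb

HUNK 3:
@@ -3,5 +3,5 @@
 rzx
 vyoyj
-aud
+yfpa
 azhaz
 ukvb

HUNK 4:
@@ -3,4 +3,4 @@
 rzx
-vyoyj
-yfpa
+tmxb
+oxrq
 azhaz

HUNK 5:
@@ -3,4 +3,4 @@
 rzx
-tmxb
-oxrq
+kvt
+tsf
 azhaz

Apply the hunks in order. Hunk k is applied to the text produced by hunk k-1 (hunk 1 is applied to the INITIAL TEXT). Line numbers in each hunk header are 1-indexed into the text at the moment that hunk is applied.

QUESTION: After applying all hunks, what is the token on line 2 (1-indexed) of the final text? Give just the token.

Hunk 1: at line 1 remove [tmz,wdrhk,rkf] add [rzx,vyoyj,fgk] -> 7 lines: yikm wgw rzx vyoyj fgk azhaz ukvb
Hunk 2: at line 3 remove [fgk] add [aud] -> 7 lines: yikm wgw rzx vyoyj aud azhaz ukvb
Hunk 3: at line 3 remove [aud] add [yfpa] -> 7 lines: yikm wgw rzx vyoyj yfpa azhaz ukvb
Hunk 4: at line 3 remove [vyoyj,yfpa] add [tmxb,oxrq] -> 7 lines: yikm wgw rzx tmxb oxrq azhaz ukvb
Hunk 5: at line 3 remove [tmxb,oxrq] add [kvt,tsf] -> 7 lines: yikm wgw rzx kvt tsf azhaz ukvb
Final line 2: wgw

Answer: wgw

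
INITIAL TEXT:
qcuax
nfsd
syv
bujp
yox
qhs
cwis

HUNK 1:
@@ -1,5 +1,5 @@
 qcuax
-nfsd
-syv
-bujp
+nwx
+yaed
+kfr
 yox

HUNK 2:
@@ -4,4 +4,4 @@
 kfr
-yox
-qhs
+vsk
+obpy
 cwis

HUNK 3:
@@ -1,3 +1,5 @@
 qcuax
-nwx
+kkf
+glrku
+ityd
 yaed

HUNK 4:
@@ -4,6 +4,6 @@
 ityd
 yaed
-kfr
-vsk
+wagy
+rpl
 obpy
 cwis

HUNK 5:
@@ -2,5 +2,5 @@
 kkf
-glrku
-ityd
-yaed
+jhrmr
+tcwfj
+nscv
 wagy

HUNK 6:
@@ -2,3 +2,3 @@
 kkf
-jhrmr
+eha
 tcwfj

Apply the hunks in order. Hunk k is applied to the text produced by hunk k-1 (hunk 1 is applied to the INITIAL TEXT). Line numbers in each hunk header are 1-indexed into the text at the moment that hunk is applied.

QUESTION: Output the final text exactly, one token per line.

Answer: qcuax
kkf
eha
tcwfj
nscv
wagy
rpl
obpy
cwis

Derivation:
Hunk 1: at line 1 remove [nfsd,syv,bujp] add [nwx,yaed,kfr] -> 7 lines: qcuax nwx yaed kfr yox qhs cwis
Hunk 2: at line 4 remove [yox,qhs] add [vsk,obpy] -> 7 lines: qcuax nwx yaed kfr vsk obpy cwis
Hunk 3: at line 1 remove [nwx] add [kkf,glrku,ityd] -> 9 lines: qcuax kkf glrku ityd yaed kfr vsk obpy cwis
Hunk 4: at line 4 remove [kfr,vsk] add [wagy,rpl] -> 9 lines: qcuax kkf glrku ityd yaed wagy rpl obpy cwis
Hunk 5: at line 2 remove [glrku,ityd,yaed] add [jhrmr,tcwfj,nscv] -> 9 lines: qcuax kkf jhrmr tcwfj nscv wagy rpl obpy cwis
Hunk 6: at line 2 remove [jhrmr] add [eha] -> 9 lines: qcuax kkf eha tcwfj nscv wagy rpl obpy cwis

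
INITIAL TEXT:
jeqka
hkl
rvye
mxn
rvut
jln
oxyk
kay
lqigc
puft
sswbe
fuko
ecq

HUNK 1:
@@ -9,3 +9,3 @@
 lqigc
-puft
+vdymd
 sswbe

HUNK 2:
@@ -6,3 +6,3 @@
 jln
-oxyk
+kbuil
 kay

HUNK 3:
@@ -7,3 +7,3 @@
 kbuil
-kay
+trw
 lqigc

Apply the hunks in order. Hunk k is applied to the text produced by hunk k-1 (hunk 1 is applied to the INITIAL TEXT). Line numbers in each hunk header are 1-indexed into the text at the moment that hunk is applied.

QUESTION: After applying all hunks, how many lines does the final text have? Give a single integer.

Answer: 13

Derivation:
Hunk 1: at line 9 remove [puft] add [vdymd] -> 13 lines: jeqka hkl rvye mxn rvut jln oxyk kay lqigc vdymd sswbe fuko ecq
Hunk 2: at line 6 remove [oxyk] add [kbuil] -> 13 lines: jeqka hkl rvye mxn rvut jln kbuil kay lqigc vdymd sswbe fuko ecq
Hunk 3: at line 7 remove [kay] add [trw] -> 13 lines: jeqka hkl rvye mxn rvut jln kbuil trw lqigc vdymd sswbe fuko ecq
Final line count: 13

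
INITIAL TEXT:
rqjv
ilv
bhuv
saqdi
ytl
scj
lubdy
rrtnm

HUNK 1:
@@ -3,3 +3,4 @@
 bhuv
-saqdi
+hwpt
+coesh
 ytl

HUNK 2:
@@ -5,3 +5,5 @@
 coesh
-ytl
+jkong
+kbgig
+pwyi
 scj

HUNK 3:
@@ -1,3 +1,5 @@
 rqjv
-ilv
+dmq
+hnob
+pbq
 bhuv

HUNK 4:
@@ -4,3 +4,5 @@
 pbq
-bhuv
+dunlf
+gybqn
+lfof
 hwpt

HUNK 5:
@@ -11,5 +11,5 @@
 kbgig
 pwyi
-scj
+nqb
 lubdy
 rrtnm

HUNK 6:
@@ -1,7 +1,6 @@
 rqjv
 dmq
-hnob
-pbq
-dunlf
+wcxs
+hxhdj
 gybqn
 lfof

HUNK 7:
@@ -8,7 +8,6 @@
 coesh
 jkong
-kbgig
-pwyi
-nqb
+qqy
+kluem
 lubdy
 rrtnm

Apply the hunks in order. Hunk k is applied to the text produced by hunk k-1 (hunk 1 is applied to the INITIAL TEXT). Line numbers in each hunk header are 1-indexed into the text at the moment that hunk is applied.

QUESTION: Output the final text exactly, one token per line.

Answer: rqjv
dmq
wcxs
hxhdj
gybqn
lfof
hwpt
coesh
jkong
qqy
kluem
lubdy
rrtnm

Derivation:
Hunk 1: at line 3 remove [saqdi] add [hwpt,coesh] -> 9 lines: rqjv ilv bhuv hwpt coesh ytl scj lubdy rrtnm
Hunk 2: at line 5 remove [ytl] add [jkong,kbgig,pwyi] -> 11 lines: rqjv ilv bhuv hwpt coesh jkong kbgig pwyi scj lubdy rrtnm
Hunk 3: at line 1 remove [ilv] add [dmq,hnob,pbq] -> 13 lines: rqjv dmq hnob pbq bhuv hwpt coesh jkong kbgig pwyi scj lubdy rrtnm
Hunk 4: at line 4 remove [bhuv] add [dunlf,gybqn,lfof] -> 15 lines: rqjv dmq hnob pbq dunlf gybqn lfof hwpt coesh jkong kbgig pwyi scj lubdy rrtnm
Hunk 5: at line 11 remove [scj] add [nqb] -> 15 lines: rqjv dmq hnob pbq dunlf gybqn lfof hwpt coesh jkong kbgig pwyi nqb lubdy rrtnm
Hunk 6: at line 1 remove [hnob,pbq,dunlf] add [wcxs,hxhdj] -> 14 lines: rqjv dmq wcxs hxhdj gybqn lfof hwpt coesh jkong kbgig pwyi nqb lubdy rrtnm
Hunk 7: at line 8 remove [kbgig,pwyi,nqb] add [qqy,kluem] -> 13 lines: rqjv dmq wcxs hxhdj gybqn lfof hwpt coesh jkong qqy kluem lubdy rrtnm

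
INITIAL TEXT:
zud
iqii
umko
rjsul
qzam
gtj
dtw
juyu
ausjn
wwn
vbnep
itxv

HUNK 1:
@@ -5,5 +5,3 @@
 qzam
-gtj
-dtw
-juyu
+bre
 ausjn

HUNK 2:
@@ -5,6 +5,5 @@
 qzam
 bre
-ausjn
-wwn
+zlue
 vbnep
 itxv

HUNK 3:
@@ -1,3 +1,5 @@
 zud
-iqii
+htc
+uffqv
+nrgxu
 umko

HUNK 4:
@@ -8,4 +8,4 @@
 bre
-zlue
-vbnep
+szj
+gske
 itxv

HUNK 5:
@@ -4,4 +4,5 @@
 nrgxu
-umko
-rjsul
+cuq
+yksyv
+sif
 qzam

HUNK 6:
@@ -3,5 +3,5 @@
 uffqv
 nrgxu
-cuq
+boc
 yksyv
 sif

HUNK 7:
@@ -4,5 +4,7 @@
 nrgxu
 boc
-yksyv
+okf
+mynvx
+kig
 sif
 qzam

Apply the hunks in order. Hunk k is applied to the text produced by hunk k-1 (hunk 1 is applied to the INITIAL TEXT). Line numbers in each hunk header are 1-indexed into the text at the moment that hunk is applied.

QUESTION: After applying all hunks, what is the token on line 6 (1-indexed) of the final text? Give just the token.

Answer: okf

Derivation:
Hunk 1: at line 5 remove [gtj,dtw,juyu] add [bre] -> 10 lines: zud iqii umko rjsul qzam bre ausjn wwn vbnep itxv
Hunk 2: at line 5 remove [ausjn,wwn] add [zlue] -> 9 lines: zud iqii umko rjsul qzam bre zlue vbnep itxv
Hunk 3: at line 1 remove [iqii] add [htc,uffqv,nrgxu] -> 11 lines: zud htc uffqv nrgxu umko rjsul qzam bre zlue vbnep itxv
Hunk 4: at line 8 remove [zlue,vbnep] add [szj,gske] -> 11 lines: zud htc uffqv nrgxu umko rjsul qzam bre szj gske itxv
Hunk 5: at line 4 remove [umko,rjsul] add [cuq,yksyv,sif] -> 12 lines: zud htc uffqv nrgxu cuq yksyv sif qzam bre szj gske itxv
Hunk 6: at line 3 remove [cuq] add [boc] -> 12 lines: zud htc uffqv nrgxu boc yksyv sif qzam bre szj gske itxv
Hunk 7: at line 4 remove [yksyv] add [okf,mynvx,kig] -> 14 lines: zud htc uffqv nrgxu boc okf mynvx kig sif qzam bre szj gske itxv
Final line 6: okf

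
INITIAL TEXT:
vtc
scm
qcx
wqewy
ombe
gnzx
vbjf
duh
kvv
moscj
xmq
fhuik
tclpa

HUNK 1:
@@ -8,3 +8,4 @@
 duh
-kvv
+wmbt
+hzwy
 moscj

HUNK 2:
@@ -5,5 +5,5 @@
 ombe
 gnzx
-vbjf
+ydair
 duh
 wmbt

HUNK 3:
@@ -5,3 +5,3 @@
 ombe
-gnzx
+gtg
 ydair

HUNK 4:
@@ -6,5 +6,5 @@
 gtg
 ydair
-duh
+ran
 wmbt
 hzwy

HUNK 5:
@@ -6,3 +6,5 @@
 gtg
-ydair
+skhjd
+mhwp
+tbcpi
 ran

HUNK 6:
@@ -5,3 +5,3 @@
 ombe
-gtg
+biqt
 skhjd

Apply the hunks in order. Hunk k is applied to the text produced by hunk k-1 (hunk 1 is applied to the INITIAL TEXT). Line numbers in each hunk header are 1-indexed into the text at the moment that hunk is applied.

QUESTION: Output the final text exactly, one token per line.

Hunk 1: at line 8 remove [kvv] add [wmbt,hzwy] -> 14 lines: vtc scm qcx wqewy ombe gnzx vbjf duh wmbt hzwy moscj xmq fhuik tclpa
Hunk 2: at line 5 remove [vbjf] add [ydair] -> 14 lines: vtc scm qcx wqewy ombe gnzx ydair duh wmbt hzwy moscj xmq fhuik tclpa
Hunk 3: at line 5 remove [gnzx] add [gtg] -> 14 lines: vtc scm qcx wqewy ombe gtg ydair duh wmbt hzwy moscj xmq fhuik tclpa
Hunk 4: at line 6 remove [duh] add [ran] -> 14 lines: vtc scm qcx wqewy ombe gtg ydair ran wmbt hzwy moscj xmq fhuik tclpa
Hunk 5: at line 6 remove [ydair] add [skhjd,mhwp,tbcpi] -> 16 lines: vtc scm qcx wqewy ombe gtg skhjd mhwp tbcpi ran wmbt hzwy moscj xmq fhuik tclpa
Hunk 6: at line 5 remove [gtg] add [biqt] -> 16 lines: vtc scm qcx wqewy ombe biqt skhjd mhwp tbcpi ran wmbt hzwy moscj xmq fhuik tclpa

Answer: vtc
scm
qcx
wqewy
ombe
biqt
skhjd
mhwp
tbcpi
ran
wmbt
hzwy
moscj
xmq
fhuik
tclpa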